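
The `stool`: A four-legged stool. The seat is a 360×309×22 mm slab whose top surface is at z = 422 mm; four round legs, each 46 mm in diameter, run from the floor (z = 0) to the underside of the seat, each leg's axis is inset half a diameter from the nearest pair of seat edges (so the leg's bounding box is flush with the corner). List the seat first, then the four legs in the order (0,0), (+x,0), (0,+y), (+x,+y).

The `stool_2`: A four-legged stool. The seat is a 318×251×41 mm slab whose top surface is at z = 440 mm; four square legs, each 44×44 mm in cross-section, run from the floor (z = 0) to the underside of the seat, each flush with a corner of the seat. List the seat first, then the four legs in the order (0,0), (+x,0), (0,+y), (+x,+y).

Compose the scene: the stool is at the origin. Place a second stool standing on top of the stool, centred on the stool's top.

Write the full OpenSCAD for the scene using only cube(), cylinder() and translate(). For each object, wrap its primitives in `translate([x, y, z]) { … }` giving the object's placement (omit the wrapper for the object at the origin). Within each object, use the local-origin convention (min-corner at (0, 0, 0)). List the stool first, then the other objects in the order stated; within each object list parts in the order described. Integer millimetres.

translate([0, 0, 400]) cube([360, 309, 22]);
translate([23, 23, 0]) cylinder(h = 400, r = 23);
translate([337, 23, 0]) cylinder(h = 400, r = 23);
translate([23, 286, 0]) cylinder(h = 400, r = 23);
translate([337, 286, 0]) cylinder(h = 400, r = 23);
translate([21, 29, 422]) {
  translate([0, 0, 399]) cube([318, 251, 41]);
  cube([44, 44, 399]);
  translate([274, 0, 0]) cube([44, 44, 399]);
  translate([0, 207, 0]) cube([44, 44, 399]);
  translate([274, 207, 0]) cube([44, 44, 399]);
}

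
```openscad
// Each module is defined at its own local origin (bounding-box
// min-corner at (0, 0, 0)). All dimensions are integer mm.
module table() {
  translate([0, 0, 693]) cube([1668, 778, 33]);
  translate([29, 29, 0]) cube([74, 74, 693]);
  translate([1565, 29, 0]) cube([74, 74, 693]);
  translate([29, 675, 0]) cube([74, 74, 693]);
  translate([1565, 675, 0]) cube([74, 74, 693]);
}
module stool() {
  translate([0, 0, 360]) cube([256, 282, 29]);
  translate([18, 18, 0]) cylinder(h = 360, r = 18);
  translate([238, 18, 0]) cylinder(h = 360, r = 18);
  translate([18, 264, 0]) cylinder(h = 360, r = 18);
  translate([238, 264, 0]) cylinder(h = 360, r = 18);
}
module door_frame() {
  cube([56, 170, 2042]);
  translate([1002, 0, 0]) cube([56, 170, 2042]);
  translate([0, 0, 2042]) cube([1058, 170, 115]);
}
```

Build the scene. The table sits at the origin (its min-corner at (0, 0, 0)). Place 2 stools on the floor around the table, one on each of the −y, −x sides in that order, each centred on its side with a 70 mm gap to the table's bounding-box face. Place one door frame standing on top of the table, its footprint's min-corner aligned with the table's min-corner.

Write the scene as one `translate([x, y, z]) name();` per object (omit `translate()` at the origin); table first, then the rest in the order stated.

table();
translate([706, -352, 0]) stool();
translate([-326, 248, 0]) stool();
translate([0, 0, 726]) door_frame();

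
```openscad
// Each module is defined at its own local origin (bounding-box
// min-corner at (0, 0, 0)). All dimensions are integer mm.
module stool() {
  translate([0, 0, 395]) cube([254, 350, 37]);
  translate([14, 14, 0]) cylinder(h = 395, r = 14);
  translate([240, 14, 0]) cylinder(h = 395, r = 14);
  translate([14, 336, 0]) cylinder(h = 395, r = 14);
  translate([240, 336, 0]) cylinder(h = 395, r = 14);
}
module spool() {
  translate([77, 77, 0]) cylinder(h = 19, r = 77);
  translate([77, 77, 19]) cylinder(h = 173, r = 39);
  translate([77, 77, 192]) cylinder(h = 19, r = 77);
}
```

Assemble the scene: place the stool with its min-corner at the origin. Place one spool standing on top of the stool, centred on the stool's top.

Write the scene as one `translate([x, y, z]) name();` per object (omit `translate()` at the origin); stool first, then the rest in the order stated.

stool();
translate([50, 98, 432]) spool();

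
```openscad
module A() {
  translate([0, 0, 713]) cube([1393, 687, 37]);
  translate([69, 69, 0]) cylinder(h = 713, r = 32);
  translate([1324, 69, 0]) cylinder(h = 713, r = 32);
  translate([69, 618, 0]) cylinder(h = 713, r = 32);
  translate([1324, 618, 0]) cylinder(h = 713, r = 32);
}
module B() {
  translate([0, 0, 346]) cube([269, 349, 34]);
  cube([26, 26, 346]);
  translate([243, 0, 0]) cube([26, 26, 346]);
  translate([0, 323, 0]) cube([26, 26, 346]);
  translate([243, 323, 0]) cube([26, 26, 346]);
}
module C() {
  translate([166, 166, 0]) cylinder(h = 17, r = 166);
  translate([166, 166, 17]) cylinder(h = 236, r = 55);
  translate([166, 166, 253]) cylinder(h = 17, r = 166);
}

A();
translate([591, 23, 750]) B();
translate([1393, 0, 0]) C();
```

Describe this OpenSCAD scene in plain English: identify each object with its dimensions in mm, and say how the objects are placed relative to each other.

A is a table with a 1393×687 mm rectangular top, 37 mm thick, top surface at z = 750 mm, supported by four round legs of 64 mm diameter, each leg's bounding box inset 37 mm from the nearest pair of top edges, running from the floor.

B is a four-legged stool. The seat is 269×349 mm, 34 mm thick, top at z = 380 mm. It stands on four square legs, each 26×26 mm in cross-section, from z = 0 to the seat underside, each flush with a corner of the seat.

C is a spool: two coaxial disc flanges of radius 166 mm and thickness 17 mm, joined by a core cylinder of radius 55 mm and height 236 mm. The lower flange rests on z = 0 and the three cylinders share a vertical axis.

The stool is on top of the table. The spool is against the table's +x side, with their −y faces flush.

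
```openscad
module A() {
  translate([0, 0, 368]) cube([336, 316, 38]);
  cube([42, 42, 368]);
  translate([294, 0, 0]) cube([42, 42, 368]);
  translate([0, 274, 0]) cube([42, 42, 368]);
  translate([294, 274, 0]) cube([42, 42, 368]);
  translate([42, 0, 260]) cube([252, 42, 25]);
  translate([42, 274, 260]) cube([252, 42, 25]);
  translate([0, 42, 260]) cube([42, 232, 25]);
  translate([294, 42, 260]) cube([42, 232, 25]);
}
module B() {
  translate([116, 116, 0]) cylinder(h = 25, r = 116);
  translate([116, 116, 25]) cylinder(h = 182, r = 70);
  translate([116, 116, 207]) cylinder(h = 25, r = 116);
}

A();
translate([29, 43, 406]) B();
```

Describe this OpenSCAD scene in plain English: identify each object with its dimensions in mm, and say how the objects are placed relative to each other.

A is a simple wooden stool: a rectangular seat 336 mm (x) by 316 mm (y), 38 mm thick, top face at z = 406 mm, on four square legs, each 42×42 mm in cross-section. The legs rest on z = 0, each flush with a corner of the seat. Four stretchers, 42 mm wide and 25 mm tall, connect adjacent legs with their undersides at z = 260 mm, each running between the inner faces of the legs it joins and aligned with the legs' outer faces on the other axis.

B is a spool: two coaxial disc flanges of radius 116 mm and thickness 25 mm, joined by a core cylinder of radius 70 mm and height 182 mm. The lower flange rests on z = 0 and the three cylinders share a vertical axis.

The spool is on top of the stool.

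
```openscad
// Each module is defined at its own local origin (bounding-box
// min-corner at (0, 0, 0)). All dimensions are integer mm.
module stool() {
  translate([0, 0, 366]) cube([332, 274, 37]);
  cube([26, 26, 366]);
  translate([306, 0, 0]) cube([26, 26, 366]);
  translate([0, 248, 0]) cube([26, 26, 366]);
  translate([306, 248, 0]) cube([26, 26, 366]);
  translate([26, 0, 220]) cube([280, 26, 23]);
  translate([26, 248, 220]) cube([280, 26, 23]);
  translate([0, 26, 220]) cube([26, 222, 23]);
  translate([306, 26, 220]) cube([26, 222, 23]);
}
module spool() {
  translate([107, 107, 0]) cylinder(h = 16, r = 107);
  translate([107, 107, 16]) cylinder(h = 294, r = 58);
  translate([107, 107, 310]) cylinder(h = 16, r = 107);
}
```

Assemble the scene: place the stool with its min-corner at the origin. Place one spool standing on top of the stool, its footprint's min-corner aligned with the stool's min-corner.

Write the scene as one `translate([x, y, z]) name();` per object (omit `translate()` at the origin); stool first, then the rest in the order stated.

stool();
translate([0, 0, 403]) spool();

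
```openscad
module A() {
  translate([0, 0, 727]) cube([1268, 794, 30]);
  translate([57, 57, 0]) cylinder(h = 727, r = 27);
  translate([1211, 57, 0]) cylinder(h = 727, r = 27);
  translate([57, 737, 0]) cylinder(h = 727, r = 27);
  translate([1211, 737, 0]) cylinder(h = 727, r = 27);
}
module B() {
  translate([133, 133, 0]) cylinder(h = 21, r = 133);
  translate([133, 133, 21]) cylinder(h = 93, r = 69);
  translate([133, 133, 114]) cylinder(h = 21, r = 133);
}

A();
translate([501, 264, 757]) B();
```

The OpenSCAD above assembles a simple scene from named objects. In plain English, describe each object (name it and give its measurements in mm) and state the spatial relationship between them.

A is a table: top 1268 mm (x) × 794 mm (y), 30 mm thick, upper face at z = 757 mm, on four round legs of 54 mm diameter, each leg's bounding box inset 30 mm from the nearest pair of top edges, running from z = 0 to the bottom of the top.

B is a spool: two coaxial disc flanges of radius 133 mm and thickness 21 mm, joined by a core cylinder of radius 69 mm and height 93 mm. The lower flange rests on z = 0 and the three cylinders share a vertical axis.

The spool is on top of the table, centred.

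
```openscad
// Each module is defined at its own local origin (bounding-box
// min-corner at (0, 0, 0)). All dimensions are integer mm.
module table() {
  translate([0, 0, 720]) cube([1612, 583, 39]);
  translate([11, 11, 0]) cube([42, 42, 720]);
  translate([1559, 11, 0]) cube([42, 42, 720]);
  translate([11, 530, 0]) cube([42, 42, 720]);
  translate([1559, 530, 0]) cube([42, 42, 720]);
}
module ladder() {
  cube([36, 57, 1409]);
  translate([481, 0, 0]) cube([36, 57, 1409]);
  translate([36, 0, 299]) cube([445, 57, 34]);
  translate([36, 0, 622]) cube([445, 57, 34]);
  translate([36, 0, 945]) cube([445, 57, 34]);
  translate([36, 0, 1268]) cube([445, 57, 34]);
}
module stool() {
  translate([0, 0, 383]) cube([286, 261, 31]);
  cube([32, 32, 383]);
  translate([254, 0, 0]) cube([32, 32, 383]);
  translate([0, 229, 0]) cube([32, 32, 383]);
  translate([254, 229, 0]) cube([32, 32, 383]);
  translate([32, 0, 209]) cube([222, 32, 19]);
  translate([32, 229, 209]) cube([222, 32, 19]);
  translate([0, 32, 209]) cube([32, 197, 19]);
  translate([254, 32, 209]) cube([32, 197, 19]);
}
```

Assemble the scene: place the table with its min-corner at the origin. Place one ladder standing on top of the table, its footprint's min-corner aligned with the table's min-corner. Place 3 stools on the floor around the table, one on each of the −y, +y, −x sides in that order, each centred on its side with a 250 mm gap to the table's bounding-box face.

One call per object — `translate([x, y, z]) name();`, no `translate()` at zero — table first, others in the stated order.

table();
translate([0, 0, 759]) ladder();
translate([663, -511, 0]) stool();
translate([663, 833, 0]) stool();
translate([-536, 161, 0]) stool();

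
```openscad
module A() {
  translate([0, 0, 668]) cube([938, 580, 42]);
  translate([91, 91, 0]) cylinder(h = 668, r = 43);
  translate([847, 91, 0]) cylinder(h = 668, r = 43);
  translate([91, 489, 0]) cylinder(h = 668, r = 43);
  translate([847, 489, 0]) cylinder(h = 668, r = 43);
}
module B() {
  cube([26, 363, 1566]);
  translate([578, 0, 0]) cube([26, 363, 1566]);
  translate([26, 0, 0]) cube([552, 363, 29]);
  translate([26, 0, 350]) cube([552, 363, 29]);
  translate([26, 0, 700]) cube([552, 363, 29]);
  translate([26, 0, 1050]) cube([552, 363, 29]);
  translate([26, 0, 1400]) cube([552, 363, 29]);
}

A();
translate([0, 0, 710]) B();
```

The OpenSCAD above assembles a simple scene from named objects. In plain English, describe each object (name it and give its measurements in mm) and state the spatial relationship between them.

A is a rectangular dining table. The top is 938×580×42 mm with its upper surface at z = 710 mm. It stands on four round legs of 86 mm diameter, each leg's bounding box inset 48 mm from the nearest pair of top edges, running from the floor to the underside of the top.

B is an open bookshelf. Two side panels, each 26 mm thick, 363 mm deep and 1566 mm tall, stand 604 mm apart (outside-to-outside). Between them sit 5 shelves, each 29 mm thick and 363 mm deep, spanning the full gap between the sides. The bottom shelf rests on the floor (its underside at z = 0) and the clear gap between one shelf's top and the next shelf's underside is 321 mm.

The bookshelf is on top of the table.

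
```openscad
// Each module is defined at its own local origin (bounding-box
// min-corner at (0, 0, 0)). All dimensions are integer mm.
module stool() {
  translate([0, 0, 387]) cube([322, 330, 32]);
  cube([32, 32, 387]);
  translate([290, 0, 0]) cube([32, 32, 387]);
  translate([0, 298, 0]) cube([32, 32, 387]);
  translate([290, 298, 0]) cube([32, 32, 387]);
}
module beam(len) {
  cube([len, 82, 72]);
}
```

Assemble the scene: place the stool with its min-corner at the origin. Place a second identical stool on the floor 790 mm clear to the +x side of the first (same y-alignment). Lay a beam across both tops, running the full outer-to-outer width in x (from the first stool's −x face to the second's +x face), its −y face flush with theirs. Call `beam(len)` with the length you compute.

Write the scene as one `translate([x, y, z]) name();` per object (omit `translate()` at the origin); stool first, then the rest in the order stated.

stool();
translate([1112, 0, 0]) stool();
translate([0, 0, 419]) beam(1434);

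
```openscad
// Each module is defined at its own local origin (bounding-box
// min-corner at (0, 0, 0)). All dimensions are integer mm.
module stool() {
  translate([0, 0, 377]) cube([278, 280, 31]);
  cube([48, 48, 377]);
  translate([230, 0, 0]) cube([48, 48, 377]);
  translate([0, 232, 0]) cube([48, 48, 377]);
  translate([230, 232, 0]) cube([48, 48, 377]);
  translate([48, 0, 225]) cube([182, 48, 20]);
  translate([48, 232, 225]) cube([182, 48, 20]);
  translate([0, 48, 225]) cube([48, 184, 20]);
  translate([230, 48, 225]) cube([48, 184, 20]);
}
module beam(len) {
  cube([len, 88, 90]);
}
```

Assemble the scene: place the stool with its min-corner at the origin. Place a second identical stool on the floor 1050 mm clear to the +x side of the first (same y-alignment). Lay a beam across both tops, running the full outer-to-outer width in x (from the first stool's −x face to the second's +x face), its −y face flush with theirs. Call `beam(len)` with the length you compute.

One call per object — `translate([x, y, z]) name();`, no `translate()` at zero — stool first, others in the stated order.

stool();
translate([1328, 0, 0]) stool();
translate([0, 0, 408]) beam(1606);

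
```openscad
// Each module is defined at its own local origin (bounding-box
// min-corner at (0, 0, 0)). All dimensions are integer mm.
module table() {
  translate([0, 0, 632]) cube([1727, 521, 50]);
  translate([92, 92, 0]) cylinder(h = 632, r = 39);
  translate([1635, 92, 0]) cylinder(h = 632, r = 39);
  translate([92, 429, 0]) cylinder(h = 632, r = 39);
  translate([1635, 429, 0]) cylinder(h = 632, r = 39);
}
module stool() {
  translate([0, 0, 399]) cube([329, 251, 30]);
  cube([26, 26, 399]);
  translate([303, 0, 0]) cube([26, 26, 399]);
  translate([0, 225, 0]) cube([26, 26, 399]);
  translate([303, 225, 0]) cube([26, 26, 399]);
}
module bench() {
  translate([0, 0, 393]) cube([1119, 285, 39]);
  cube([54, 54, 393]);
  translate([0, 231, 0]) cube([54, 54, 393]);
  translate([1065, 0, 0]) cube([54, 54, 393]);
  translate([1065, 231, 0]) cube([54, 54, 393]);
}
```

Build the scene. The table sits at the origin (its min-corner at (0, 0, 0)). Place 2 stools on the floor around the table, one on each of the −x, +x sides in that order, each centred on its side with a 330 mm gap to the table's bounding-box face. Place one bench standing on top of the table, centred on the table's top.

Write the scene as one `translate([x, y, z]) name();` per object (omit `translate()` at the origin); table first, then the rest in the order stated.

table();
translate([-659, 135, 0]) stool();
translate([2057, 135, 0]) stool();
translate([304, 118, 682]) bench();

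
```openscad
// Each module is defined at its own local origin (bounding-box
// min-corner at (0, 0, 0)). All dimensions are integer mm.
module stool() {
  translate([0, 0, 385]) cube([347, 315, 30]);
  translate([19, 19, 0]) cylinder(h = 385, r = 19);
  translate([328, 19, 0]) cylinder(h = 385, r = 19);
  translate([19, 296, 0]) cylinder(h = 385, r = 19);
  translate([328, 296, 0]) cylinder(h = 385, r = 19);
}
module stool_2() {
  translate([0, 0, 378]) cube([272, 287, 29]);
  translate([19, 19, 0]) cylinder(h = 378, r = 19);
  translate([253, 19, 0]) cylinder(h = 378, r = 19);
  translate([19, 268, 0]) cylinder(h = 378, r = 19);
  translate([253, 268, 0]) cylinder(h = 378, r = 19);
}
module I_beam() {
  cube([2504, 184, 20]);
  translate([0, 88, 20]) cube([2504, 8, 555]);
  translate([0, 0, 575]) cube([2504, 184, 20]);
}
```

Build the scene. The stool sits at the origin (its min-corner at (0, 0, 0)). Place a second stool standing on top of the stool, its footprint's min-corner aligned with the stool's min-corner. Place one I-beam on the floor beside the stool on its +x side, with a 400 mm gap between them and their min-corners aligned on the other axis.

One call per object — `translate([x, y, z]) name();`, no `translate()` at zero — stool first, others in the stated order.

stool();
translate([0, 0, 415]) stool_2();
translate([747, 0, 0]) I_beam();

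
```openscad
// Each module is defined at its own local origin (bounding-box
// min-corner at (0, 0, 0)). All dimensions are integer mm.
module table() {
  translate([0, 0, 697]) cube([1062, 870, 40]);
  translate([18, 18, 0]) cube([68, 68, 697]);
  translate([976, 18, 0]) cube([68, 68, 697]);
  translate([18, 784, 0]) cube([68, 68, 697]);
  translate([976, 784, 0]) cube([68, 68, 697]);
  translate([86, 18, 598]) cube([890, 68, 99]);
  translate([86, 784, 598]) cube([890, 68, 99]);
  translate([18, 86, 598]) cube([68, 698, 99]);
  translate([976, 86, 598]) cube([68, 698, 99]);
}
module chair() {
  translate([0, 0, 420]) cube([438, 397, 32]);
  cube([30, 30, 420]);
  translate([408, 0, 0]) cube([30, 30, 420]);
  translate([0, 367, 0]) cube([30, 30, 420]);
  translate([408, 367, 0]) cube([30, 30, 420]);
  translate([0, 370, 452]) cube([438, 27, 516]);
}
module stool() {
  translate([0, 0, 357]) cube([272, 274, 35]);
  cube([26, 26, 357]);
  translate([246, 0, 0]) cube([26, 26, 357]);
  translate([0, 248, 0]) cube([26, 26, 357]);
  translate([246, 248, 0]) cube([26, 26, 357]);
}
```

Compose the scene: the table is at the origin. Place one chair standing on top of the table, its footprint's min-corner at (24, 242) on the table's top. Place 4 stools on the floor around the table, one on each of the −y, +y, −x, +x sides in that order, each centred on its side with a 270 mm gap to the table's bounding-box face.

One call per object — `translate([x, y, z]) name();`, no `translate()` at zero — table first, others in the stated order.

table();
translate([24, 242, 737]) chair();
translate([395, -544, 0]) stool();
translate([395, 1140, 0]) stool();
translate([-542, 298, 0]) stool();
translate([1332, 298, 0]) stool();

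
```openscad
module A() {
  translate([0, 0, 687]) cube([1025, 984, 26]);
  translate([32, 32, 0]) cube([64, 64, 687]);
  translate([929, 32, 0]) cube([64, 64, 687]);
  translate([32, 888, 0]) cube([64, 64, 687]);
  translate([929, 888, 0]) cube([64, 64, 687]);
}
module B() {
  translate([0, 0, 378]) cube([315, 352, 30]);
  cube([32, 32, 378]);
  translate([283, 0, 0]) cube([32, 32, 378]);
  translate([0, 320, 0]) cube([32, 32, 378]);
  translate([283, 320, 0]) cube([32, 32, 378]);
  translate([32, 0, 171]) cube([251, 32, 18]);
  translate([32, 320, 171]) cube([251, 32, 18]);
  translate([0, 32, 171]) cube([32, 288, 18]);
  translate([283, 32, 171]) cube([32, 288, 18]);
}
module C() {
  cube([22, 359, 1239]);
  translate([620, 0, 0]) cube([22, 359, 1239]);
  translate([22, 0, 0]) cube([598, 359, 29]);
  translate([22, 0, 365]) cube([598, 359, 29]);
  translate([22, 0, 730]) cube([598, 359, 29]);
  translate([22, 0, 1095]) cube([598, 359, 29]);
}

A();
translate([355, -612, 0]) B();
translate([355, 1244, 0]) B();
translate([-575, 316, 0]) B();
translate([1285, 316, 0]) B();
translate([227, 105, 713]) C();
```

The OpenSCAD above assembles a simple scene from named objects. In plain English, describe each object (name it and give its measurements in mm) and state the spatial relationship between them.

A is a rectangular dining table. The top is 1025×984×26 mm with its upper surface at z = 713 mm. It stands on four 64×64 mm square legs, each inset 32 mm from the nearest pair of top edges, running from the floor to the underside of the top.

B is a simple wooden stool: a rectangular seat 315 mm (x) by 352 mm (y), 30 mm thick, top face at z = 408 mm, on four square legs, each 32×32 mm in cross-section. The legs rest on z = 0, each flush with a corner of the seat. Four stretchers, 32 mm wide and 18 mm tall, connect adjacent legs with their undersides at z = 171 mm, each running between the inner faces of the legs it joins and aligned with the legs' outer faces on the other axis.

C is an open bookshelf. Two side panels, each 22 mm thick, 359 mm deep and 1239 mm tall, stand 642 mm apart (outside-to-outside). Between them sit 4 shelves, each 29 mm thick and 359 mm deep, spanning the full gap between the sides. The bottom shelf rests on the floor (its underside at z = 0) and the clear gap between one shelf's top and the next shelf's underside is 336 mm.

Four stools sit around the table at the −y, +y, −x, +x sides. The bookshelf is on top of the table.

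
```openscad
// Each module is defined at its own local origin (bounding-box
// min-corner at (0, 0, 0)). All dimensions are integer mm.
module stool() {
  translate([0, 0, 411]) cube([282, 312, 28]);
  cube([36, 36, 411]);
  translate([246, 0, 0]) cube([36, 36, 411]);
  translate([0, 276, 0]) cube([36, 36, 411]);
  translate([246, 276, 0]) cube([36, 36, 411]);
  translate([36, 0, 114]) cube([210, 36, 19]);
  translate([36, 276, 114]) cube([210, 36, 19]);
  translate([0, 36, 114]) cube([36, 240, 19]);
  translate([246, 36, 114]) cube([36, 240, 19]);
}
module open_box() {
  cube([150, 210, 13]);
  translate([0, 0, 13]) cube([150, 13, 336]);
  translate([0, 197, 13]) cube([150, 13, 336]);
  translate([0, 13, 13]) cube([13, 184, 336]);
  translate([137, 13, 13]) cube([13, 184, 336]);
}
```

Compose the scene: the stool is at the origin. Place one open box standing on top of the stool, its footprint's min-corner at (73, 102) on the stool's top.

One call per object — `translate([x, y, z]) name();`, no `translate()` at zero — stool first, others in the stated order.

stool();
translate([73, 102, 439]) open_box();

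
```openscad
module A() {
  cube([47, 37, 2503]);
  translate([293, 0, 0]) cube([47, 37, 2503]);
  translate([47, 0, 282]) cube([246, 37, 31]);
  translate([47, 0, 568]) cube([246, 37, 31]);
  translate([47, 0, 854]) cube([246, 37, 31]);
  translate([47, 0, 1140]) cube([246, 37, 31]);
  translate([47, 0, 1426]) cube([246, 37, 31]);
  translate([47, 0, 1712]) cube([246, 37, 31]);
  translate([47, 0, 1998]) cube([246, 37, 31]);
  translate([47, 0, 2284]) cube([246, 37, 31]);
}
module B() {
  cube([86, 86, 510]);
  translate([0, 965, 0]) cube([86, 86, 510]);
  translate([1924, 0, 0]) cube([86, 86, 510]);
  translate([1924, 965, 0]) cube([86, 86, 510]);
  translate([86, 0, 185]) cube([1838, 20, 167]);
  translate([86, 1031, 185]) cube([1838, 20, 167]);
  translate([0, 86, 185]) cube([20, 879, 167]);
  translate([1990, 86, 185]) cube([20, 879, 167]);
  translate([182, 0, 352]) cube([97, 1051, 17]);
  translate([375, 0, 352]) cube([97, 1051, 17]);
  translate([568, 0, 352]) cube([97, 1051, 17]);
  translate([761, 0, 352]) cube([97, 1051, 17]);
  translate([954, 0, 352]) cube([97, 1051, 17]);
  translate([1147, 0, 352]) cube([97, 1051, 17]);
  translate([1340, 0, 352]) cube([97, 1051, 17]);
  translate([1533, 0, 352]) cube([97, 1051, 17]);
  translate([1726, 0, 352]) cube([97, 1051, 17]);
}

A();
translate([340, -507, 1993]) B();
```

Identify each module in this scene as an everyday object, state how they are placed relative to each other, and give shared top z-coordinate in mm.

Both tops at z = 2503 mm.

A is a ladder. B is a bed frame. The bed frame is beside the ladder with their tops flush at z = 2503. The shared top z-coordinate is 2503 mm.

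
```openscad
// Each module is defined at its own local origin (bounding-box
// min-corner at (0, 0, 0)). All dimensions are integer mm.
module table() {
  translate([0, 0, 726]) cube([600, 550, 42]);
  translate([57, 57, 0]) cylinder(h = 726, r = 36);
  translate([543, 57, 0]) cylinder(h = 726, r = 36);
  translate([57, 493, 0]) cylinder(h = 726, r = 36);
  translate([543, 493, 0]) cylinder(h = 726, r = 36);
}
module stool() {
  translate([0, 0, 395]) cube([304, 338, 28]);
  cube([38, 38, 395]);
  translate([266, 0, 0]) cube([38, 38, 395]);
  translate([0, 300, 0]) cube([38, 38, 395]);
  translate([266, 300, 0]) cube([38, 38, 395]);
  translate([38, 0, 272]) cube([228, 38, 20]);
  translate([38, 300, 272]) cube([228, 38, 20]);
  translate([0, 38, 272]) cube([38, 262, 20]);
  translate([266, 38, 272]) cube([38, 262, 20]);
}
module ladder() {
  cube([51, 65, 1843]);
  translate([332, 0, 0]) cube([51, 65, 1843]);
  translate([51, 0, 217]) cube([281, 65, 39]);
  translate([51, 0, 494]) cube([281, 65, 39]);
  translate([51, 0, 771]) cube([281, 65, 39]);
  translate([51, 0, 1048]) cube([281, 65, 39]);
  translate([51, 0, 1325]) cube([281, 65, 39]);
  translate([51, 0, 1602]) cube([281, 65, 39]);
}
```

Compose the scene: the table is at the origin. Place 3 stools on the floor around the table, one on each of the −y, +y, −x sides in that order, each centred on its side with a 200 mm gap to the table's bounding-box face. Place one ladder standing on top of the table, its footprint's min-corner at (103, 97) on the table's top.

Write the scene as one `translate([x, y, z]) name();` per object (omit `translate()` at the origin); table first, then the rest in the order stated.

table();
translate([148, -538, 0]) stool();
translate([148, 750, 0]) stool();
translate([-504, 106, 0]) stool();
translate([103, 97, 768]) ladder();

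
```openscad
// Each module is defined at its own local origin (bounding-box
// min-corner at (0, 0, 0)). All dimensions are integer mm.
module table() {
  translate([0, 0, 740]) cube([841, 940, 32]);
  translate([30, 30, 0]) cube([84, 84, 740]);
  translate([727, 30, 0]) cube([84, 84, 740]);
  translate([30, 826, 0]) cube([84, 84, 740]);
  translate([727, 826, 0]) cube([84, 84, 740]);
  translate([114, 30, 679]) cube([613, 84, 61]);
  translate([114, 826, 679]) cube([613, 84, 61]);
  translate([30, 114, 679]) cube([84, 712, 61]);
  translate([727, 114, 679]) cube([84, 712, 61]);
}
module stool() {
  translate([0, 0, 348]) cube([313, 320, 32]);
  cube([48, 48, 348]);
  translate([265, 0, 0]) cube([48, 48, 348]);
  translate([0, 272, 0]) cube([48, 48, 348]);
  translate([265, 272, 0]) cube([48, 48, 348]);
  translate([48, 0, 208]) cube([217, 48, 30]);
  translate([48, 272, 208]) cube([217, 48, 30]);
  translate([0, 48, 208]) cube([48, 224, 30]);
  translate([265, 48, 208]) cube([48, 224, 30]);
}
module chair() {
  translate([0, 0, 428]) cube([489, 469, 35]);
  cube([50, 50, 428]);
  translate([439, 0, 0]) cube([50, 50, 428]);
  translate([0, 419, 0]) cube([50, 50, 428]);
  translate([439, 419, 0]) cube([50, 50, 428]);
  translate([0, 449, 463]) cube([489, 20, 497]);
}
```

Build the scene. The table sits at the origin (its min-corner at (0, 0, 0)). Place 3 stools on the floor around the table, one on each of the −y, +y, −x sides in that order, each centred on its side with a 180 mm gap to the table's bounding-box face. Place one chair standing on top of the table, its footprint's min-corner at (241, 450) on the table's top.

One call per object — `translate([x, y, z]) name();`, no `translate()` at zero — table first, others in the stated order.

table();
translate([264, -500, 0]) stool();
translate([264, 1120, 0]) stool();
translate([-493, 310, 0]) stool();
translate([241, 450, 772]) chair();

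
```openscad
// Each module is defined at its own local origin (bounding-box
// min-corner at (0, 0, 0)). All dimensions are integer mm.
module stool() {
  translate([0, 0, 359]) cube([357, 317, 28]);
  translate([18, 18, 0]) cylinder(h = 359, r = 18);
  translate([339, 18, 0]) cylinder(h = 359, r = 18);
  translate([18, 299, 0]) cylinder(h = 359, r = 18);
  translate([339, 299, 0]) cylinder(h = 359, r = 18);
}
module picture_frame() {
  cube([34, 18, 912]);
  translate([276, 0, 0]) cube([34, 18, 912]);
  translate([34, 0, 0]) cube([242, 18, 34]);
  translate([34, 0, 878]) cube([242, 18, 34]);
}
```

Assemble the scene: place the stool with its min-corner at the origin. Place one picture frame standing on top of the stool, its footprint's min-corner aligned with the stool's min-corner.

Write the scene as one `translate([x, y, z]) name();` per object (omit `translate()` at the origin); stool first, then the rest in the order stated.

stool();
translate([0, 0, 387]) picture_frame();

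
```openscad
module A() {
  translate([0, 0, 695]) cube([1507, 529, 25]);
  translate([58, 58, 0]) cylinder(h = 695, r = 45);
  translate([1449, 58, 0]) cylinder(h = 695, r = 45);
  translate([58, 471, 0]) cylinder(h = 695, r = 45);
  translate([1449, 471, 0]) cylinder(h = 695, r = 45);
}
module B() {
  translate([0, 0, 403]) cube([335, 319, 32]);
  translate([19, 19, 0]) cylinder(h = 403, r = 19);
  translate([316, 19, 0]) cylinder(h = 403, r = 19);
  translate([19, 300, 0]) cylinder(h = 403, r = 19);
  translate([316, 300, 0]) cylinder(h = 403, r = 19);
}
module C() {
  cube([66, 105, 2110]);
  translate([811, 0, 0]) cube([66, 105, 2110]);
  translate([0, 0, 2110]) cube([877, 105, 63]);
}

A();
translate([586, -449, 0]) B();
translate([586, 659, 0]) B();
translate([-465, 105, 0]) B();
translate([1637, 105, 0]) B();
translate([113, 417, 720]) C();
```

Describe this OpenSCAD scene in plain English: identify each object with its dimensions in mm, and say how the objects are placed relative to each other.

A is a rectangular dining table. The top is 1507×529×25 mm with its upper surface at z = 720 mm. It stands on four round legs of 90 mm diameter, each leg's bounding box inset 13 mm from the nearest pair of top edges, running from the floor to the underside of the top.

B is a four-legged stool. The seat is 335×319 mm, 32 mm thick, top at z = 435 mm. It stands on four round legs, each 38 mm in diameter, from z = 0 to the seat underside, each leg's axis is inset half a diameter from the nearest pair of seat edges (so the leg's bounding box is flush with the corner).

C is a rectangular door frame: two vertical jambs of 66×105 mm section, 2110 mm tall, with a clear opening 745 mm wide between their inner faces. A header 63 mm tall and 105 mm deep lies on top of the jambs and spans the full outside width.

Four stools sit around the table at the −y, +y, −x, +x sides. The door frame is on top of the table.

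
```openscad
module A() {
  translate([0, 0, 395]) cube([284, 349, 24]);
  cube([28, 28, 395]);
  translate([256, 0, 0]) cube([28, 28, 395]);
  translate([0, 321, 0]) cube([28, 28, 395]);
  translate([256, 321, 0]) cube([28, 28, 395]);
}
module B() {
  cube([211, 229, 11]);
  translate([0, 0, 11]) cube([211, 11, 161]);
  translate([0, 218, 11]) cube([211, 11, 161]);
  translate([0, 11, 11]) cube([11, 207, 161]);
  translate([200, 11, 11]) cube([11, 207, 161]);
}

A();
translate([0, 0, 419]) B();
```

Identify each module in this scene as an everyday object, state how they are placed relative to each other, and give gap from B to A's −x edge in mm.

The open box's min-x is at 0; the stool's min-x is 0; gap = 0 mm.

A is a stool. B is an open box. The open box is on top of the stool. The gap from the open box to the stool's −x edge is 0 mm.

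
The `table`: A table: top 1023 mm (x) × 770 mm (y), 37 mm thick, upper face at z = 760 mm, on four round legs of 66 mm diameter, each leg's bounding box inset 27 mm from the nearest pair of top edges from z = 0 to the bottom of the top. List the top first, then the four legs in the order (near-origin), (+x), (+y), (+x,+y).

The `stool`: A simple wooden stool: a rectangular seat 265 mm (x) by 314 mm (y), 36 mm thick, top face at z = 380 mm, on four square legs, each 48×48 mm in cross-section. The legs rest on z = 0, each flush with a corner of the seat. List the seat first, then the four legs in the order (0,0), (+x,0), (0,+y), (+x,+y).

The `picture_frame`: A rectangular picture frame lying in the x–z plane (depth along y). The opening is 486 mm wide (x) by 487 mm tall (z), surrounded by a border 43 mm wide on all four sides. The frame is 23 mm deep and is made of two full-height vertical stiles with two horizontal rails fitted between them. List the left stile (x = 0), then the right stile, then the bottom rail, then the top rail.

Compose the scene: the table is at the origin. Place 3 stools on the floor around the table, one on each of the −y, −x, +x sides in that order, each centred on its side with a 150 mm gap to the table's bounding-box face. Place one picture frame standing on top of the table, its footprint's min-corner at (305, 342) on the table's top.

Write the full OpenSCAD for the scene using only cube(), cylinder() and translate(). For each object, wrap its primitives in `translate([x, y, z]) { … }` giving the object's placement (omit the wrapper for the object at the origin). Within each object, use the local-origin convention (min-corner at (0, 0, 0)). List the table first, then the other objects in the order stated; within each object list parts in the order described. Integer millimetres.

translate([0, 0, 723]) cube([1023, 770, 37]);
translate([60, 60, 0]) cylinder(h = 723, r = 33);
translate([963, 60, 0]) cylinder(h = 723, r = 33);
translate([60, 710, 0]) cylinder(h = 723, r = 33);
translate([963, 710, 0]) cylinder(h = 723, r = 33);
translate([379, -464, 0]) {
  translate([0, 0, 344]) cube([265, 314, 36]);
  cube([48, 48, 344]);
  translate([217, 0, 0]) cube([48, 48, 344]);
  translate([0, 266, 0]) cube([48, 48, 344]);
  translate([217, 266, 0]) cube([48, 48, 344]);
}
translate([-415, 228, 0]) {
  translate([0, 0, 344]) cube([265, 314, 36]);
  cube([48, 48, 344]);
  translate([217, 0, 0]) cube([48, 48, 344]);
  translate([0, 266, 0]) cube([48, 48, 344]);
  translate([217, 266, 0]) cube([48, 48, 344]);
}
translate([1173, 228, 0]) {
  translate([0, 0, 344]) cube([265, 314, 36]);
  cube([48, 48, 344]);
  translate([217, 0, 0]) cube([48, 48, 344]);
  translate([0, 266, 0]) cube([48, 48, 344]);
  translate([217, 266, 0]) cube([48, 48, 344]);
}
translate([305, 342, 760]) {
  cube([43, 23, 573]);
  translate([529, 0, 0]) cube([43, 23, 573]);
  translate([43, 0, 0]) cube([486, 23, 43]);
  translate([43, 0, 530]) cube([486, 23, 43]);
}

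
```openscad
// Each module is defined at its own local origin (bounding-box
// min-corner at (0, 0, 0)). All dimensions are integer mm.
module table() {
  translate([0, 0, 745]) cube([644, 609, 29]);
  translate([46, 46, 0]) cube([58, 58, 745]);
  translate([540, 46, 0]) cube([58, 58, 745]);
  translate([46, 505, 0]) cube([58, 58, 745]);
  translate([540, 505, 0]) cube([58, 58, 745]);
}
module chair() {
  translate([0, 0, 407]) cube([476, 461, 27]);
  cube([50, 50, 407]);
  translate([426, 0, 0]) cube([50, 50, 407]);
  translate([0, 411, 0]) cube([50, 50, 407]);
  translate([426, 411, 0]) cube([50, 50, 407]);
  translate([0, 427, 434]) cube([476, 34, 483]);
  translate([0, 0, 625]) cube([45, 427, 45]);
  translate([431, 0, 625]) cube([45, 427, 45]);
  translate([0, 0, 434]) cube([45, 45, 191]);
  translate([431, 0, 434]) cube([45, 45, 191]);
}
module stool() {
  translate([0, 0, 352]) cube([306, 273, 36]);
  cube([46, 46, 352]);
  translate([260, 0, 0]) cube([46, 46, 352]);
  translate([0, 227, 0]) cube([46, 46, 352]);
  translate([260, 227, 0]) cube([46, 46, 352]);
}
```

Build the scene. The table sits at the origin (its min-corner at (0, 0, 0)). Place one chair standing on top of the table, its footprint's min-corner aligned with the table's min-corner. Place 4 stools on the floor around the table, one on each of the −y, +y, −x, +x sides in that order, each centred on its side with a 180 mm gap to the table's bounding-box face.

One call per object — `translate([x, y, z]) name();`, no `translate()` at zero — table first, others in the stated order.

table();
translate([0, 0, 774]) chair();
translate([169, -453, 0]) stool();
translate([169, 789, 0]) stool();
translate([-486, 168, 0]) stool();
translate([824, 168, 0]) stool();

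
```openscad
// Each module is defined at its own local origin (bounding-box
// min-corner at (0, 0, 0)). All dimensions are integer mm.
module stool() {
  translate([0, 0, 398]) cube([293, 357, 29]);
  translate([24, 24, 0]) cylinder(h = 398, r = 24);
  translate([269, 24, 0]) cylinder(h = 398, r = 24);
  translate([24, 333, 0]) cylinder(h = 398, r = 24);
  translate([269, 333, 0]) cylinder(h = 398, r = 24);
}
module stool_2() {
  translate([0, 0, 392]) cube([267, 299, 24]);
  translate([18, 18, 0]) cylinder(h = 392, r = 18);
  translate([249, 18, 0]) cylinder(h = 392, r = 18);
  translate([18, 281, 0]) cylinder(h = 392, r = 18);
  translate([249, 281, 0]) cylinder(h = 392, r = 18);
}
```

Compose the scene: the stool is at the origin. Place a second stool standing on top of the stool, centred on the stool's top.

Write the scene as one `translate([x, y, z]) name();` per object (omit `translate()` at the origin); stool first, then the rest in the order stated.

stool();
translate([13, 29, 427]) stool_2();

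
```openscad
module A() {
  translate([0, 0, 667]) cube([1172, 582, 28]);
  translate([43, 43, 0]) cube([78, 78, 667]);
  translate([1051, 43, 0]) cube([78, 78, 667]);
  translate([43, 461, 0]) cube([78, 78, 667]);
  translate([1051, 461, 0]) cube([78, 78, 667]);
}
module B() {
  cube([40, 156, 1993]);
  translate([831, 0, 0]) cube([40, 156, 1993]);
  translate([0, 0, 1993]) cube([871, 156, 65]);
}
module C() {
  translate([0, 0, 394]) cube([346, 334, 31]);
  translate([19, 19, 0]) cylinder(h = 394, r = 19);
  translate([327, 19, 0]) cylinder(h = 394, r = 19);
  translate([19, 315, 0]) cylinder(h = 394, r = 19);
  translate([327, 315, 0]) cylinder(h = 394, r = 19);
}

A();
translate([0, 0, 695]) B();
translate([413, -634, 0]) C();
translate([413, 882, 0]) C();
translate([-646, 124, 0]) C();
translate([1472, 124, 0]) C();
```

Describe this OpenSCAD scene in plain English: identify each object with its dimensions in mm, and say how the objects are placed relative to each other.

A is a rectangular dining table. The top is 1172×582×28 mm with its upper surface at z = 695 mm. It stands on four 78×78 mm square legs, each inset 43 mm from the nearest pair of top edges, running from the floor to the underside of the top.

B is a door frame. The clear opening is 791 mm wide and 1993 mm high. Two 40 mm wide jambs, 156 mm deep, stand either side of the opening from the floor to the top of the opening. A 65 mm thick head sits across the top of both jambs, spanning the full outside width of the frame.

C is a simple wooden stool: a rectangular seat 346 mm (x) by 334 mm (y), 31 mm thick, top face at z = 425 mm, on four round legs, each 38 mm in diameter. The legs rest on z = 0, each leg's axis is inset half a diameter from the nearest pair of seat edges (so the leg's bounding box is flush with the corner).

The door frame is on top of the table. Four stools sit around the table at the −y, +y, −x, +x sides.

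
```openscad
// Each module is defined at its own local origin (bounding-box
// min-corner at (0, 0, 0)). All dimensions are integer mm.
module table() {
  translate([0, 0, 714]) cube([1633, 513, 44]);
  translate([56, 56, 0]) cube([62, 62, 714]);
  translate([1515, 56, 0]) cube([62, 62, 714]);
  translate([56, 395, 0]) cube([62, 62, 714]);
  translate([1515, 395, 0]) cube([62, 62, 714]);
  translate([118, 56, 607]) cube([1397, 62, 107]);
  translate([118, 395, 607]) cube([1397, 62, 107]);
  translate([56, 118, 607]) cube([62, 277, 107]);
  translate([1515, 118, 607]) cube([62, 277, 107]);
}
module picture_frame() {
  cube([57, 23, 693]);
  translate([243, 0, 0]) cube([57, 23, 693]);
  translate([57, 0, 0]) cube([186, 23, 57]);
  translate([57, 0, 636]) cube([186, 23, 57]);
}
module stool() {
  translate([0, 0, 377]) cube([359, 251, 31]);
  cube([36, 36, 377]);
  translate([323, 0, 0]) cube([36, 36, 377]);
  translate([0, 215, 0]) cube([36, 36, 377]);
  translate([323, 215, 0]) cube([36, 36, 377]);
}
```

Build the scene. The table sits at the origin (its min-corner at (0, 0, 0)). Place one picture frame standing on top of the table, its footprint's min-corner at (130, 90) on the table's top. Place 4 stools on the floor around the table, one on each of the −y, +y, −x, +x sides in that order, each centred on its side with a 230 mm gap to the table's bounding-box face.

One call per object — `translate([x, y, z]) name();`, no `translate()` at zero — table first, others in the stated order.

table();
translate([130, 90, 758]) picture_frame();
translate([637, -481, 0]) stool();
translate([637, 743, 0]) stool();
translate([-589, 131, 0]) stool();
translate([1863, 131, 0]) stool();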